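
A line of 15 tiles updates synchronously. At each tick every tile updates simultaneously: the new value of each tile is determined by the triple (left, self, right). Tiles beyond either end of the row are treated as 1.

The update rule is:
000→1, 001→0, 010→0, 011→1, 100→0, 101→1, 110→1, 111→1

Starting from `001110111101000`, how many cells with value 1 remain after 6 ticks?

001111111110010
001111111110001
001111111110101
001111111111011
001111111111111
001111111111111
count of 1: 13

13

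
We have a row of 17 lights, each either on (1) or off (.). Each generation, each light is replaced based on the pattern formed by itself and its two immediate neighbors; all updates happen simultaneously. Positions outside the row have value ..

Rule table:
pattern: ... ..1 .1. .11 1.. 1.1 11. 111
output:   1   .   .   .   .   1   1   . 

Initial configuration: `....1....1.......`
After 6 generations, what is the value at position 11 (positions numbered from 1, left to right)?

generation 1: 111...11...111111
generation 2: ..1.1..1.1......1
generation 3: 1..1....1..1111..
generation 4: .....11.......1.1
generation 5: 1111..1.11111..1.
generation 6: ...1...1....1....
position 11 holds .

.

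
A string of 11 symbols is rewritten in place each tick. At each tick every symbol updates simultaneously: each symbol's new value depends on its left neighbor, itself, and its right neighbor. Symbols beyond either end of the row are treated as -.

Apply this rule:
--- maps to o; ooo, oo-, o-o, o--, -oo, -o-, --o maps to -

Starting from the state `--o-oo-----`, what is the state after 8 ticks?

--oooo-----

tick 1: o------oooo
tick 2: --oooo-----
tick 3: o------oooo  (repeats tick 1; period 2)
tick 8: --oooo-----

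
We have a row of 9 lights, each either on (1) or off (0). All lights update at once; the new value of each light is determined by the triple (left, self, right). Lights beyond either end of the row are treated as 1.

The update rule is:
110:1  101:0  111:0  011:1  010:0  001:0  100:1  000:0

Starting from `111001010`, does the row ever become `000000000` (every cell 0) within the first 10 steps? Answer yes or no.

no

001100000
101110000
101011000
100011100
110010110
011000110
011100110
010110110
000110110
100110110
step 10 is 100110110, still not uniform 0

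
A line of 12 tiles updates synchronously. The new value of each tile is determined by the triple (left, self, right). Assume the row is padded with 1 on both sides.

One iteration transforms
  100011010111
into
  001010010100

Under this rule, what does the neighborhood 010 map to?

At position 7 the neighborhood is 010; the next row has 1 there.

1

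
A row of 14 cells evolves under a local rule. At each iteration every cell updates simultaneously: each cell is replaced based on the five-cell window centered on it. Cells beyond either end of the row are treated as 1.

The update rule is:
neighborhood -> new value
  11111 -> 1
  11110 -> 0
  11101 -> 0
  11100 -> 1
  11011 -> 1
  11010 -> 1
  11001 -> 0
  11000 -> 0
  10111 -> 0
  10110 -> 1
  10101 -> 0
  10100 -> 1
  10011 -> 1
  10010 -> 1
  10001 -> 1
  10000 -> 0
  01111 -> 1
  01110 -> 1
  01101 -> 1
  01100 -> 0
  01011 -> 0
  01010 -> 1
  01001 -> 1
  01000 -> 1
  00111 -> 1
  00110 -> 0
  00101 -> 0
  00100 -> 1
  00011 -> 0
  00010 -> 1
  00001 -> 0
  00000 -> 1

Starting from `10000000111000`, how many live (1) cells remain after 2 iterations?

9

10011100111010
10111101110100
count of 1: 9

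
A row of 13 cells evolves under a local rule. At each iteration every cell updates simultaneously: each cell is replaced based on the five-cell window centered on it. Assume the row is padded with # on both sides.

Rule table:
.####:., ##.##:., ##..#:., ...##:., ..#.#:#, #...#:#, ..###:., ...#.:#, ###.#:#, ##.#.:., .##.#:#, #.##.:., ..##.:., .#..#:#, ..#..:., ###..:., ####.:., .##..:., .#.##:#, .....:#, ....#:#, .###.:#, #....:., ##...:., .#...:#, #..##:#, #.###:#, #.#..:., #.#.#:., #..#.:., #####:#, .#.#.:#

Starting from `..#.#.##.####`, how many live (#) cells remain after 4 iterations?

..##.#.#.#.##
.#.#..#.#.##.
..#.#.##.#.#.
..##.#.#..#.#
count of #: 6

6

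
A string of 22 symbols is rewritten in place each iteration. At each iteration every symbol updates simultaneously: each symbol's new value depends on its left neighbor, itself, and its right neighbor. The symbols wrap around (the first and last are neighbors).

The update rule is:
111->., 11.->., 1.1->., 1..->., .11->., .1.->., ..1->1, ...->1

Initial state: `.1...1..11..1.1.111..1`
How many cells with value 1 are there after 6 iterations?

...11..1...1........1.
111...1..11..1111111..
....11..1...1........1
.111...1..11..1111111.
1....11..1...1........
..111...1..11..1111111
count of 1: 13

13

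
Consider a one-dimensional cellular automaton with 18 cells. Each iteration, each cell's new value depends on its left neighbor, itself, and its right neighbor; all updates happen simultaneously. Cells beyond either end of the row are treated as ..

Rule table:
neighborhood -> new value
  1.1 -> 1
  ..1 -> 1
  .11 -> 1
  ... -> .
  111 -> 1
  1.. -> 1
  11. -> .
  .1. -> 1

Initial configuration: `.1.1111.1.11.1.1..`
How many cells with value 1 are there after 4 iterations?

111111.1111.11111.
11111.1111.11111.1
1111.1111.11111.11
111.1111.11111.11.
count of 1: 14

14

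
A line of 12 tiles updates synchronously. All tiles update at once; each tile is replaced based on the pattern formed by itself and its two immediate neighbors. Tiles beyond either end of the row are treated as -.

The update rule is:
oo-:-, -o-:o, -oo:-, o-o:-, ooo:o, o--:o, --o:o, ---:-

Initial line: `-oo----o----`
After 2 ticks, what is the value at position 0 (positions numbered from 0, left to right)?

o

o--o--ooo---
oooooo-o-o--
position 0 holds o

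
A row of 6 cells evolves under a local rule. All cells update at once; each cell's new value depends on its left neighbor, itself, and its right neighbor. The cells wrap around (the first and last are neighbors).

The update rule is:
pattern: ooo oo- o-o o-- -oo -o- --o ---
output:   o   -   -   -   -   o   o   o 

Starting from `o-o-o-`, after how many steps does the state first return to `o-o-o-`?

1

step 1: o-o-o-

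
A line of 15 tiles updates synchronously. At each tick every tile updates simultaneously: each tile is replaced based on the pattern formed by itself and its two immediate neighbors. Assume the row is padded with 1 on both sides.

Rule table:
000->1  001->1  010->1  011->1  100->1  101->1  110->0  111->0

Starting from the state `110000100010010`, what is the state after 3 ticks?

000111111111111

001111111111111
111000000000000
000111111111111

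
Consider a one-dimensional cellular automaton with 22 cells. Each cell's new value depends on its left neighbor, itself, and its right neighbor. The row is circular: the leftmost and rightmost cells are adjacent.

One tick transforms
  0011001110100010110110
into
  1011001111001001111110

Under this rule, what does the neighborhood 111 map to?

At position 7 the neighborhood is 111; the next row has 1 there.

1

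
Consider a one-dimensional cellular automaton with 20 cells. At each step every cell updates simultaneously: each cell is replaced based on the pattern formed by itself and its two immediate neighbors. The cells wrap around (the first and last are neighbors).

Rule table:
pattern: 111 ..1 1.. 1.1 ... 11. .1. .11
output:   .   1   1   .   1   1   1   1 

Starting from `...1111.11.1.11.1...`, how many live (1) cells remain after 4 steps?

1111..1.11.1.11.1111
...1111.11.1.11.1...  (repeats step 0; period 2)
step 4: ...1111.11.1.11.1...
count of 1: 10

10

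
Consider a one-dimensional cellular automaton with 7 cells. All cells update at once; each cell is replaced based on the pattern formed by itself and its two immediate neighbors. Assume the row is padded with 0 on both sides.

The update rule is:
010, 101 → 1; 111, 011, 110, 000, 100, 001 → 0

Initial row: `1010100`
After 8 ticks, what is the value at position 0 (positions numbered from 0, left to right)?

tick 1: 1111100
tick 2: 0000000
tick 3: 0000000  (fixed point — unchanged through tick 8)
position 0 holds 0

0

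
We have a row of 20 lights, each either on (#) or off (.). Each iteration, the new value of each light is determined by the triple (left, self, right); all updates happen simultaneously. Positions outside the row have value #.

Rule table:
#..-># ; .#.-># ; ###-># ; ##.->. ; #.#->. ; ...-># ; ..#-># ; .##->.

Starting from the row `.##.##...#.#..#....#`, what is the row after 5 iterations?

###...##..####..###.

iteration 1: ......####.########.
iteration 2: ######.##...######..
iteration 3: #####....###.####.##
iteration 4: ####.####.#...##...#
iteration 5: ###...##..####..###.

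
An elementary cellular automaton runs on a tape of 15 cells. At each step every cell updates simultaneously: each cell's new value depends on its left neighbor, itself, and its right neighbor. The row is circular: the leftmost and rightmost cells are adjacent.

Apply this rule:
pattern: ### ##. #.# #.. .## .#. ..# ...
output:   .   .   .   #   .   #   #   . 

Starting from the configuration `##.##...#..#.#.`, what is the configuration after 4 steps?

.....#.#####.#.
....##.......##
#..#..#.....#..
########...####

########...####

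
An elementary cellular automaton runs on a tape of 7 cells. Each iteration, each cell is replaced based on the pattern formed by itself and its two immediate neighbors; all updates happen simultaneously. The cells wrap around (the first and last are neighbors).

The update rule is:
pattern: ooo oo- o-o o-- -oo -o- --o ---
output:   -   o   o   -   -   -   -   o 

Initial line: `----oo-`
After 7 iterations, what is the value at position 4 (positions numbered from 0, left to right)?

ooo--o-
--o---o
----o--
ooo---o
--o-o--
o--o--o
o------
position 4 holds -

-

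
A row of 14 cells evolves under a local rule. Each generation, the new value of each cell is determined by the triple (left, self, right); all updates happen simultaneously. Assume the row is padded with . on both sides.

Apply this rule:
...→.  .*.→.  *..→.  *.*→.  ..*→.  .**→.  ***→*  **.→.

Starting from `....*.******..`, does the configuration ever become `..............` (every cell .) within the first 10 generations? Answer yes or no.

.......****...
........**....
..............
all cells are . at generation 3

yes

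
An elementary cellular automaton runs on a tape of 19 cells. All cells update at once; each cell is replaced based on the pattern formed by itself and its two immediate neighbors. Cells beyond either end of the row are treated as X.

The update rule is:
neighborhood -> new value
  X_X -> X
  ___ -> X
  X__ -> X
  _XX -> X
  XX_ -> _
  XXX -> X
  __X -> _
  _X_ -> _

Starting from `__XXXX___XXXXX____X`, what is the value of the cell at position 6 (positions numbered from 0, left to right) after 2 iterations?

X

iteration 1: X_XXX_XX_XXXX_XXX_X
iteration 2: _XXX_XX_XXXX_XXX_XX
position 6 holds X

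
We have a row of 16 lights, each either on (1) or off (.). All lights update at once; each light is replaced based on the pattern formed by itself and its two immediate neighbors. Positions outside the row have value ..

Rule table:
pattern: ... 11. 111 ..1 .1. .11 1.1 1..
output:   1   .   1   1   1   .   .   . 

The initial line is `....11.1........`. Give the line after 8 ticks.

1.11111111.1.11.

tick 1: 1111...1.1111111
tick 2: .11..111..11111.
tick 3: 1...1.1..1.111..
tick 4: 1.111.1.11..1..1
tick 5: 1..1..1....11.11
tick 6: 1.11.11.111.....
tick 7: 1........1..1111
tick 8: 1.11111111.1.11.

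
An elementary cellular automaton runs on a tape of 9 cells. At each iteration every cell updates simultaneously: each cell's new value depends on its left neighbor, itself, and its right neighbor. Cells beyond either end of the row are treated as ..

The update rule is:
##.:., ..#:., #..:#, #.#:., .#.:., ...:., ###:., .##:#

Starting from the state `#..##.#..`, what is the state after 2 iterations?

....#...#

.#.#...#.
....#...#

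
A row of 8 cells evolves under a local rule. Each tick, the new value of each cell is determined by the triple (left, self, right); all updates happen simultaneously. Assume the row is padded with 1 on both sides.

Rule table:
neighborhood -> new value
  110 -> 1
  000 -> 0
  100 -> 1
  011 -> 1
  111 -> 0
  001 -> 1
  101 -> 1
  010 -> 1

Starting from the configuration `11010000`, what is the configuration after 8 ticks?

11110011

01111001
11001111
01111000
11001101
01111111
11000000
01100001
11110011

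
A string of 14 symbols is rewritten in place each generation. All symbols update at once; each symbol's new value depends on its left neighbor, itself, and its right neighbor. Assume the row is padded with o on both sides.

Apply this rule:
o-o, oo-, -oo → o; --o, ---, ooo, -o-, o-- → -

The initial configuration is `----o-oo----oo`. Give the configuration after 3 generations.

------o------o

-----ooo----o-
-----o-o-----o
------o------o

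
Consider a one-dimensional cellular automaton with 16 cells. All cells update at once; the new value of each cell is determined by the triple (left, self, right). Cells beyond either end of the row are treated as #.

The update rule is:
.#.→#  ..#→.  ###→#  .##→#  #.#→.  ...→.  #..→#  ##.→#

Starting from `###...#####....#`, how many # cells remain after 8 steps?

####..######...#
#####.#######..#
#####.########.#
#####.########.#  (fixed point — unchanged through step 8)
count of #: 14

14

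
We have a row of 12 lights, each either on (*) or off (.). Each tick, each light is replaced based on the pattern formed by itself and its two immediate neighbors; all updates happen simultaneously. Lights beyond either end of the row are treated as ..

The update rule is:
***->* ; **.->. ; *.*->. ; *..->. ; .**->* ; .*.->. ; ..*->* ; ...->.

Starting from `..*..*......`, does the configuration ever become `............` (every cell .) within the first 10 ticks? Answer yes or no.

yes

.*..*.......
*..*........
..*.........
.*..........
*...........
............
all cells are . at tick 6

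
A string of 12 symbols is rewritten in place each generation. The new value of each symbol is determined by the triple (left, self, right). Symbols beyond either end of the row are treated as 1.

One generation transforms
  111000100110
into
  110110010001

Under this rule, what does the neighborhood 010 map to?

At position 6 the neighborhood is 010; the next row has 0 there.

0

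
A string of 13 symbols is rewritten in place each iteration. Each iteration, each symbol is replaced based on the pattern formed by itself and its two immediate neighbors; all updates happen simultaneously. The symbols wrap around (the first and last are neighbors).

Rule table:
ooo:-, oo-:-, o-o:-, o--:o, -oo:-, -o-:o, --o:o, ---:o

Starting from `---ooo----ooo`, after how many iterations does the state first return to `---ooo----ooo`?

ooo---oooo---
---ooo----ooo

2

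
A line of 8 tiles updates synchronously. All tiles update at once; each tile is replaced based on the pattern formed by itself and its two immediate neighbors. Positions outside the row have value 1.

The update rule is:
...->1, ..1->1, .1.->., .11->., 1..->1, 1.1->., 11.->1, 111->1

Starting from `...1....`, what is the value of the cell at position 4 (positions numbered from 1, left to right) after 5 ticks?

111.1111
111..111
11111.11
11111..1
1111111.
position 4 holds 1

1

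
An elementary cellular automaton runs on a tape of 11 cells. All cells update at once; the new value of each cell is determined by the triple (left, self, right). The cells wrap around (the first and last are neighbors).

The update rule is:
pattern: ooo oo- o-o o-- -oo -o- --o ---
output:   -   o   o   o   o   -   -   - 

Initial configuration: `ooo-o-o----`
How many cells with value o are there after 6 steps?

8

o-oo-o-o---
-oooo-o-o--
-o--oo-o-o-
--o-ooo-o-o
o--oo-oo-o-
-o-oooooo-o
count of o: 8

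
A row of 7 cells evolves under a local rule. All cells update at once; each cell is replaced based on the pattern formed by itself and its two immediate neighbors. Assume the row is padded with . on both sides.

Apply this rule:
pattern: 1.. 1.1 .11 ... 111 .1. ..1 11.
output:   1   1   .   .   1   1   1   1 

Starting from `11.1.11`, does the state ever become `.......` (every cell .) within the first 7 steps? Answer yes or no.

no

step 1: .1111.1
step 2: 1.11111
step 3: 11.1111
step 4: .11.111
step 5: 1.11.11
step 6: 11.11.1
step 7: .11.111
step 7 is .11.111, still not uniform .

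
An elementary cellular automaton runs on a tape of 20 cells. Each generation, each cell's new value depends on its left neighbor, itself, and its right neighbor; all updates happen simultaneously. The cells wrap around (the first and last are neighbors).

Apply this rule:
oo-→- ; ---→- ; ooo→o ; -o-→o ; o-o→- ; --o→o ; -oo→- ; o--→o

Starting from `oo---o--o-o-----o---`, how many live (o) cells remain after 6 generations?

--o-ooooo-oo---ooo-o
ooo--ooo----o-o-o--o
oo-oo-o-o--oo-o-ooo-
------o-ooo---o--o--
-----oo--o-o-oooooo-
----o--ooo-o--oooo-o
count of o: 10

10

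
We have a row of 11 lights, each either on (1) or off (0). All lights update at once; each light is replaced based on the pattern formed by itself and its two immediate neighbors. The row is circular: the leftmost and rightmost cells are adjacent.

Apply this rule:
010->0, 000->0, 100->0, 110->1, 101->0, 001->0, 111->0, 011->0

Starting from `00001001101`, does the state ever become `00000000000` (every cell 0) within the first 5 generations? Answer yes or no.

yes

00000000100
00000000000
all cells are 0 at generation 2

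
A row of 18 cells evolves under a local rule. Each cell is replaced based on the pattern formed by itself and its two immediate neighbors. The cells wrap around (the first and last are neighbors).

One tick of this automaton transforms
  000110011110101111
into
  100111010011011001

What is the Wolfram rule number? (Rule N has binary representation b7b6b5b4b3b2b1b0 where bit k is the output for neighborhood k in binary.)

120

position 8: 111 → 0  (bit 7 = 0)
position 4: 110 → 1  (bit 6 = 1)
position 11: 101 → 1  (bit 5 = 1)
position 0: 100 → 1  (bit 4 = 1)
position 3: 011 → 1  (bit 3 = 1)
position 12: 010 → 0  (bit 2 = 0)
position 2: 001 → 0  (bit 1 = 0)
position 1: 000 → 0  (bit 0 = 0)
bits b7..b0 = 01111000 = 120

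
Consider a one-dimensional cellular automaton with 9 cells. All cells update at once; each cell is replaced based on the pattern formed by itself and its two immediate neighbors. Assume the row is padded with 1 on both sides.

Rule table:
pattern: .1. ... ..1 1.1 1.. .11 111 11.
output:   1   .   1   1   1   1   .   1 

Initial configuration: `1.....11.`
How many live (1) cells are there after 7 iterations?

4

11...1111
.11.11...
1111111.1
......111
1....11..
11..11111
.1111....
count of 1: 4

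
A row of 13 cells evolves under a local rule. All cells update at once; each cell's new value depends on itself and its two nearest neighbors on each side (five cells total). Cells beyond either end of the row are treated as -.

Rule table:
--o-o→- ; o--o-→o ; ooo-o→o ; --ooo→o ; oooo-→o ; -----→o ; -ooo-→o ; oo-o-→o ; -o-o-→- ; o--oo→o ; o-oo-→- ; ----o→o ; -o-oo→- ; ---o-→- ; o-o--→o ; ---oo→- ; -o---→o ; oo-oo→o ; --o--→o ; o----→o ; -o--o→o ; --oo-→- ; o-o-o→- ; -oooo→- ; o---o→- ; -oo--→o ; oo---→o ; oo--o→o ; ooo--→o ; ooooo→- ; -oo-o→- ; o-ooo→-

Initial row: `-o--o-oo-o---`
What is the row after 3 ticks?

-o---oooooo-o

tick 1: -ooo----ooooo
tick 2: -oooooo-o--oo
tick 3: -o---oooooo-o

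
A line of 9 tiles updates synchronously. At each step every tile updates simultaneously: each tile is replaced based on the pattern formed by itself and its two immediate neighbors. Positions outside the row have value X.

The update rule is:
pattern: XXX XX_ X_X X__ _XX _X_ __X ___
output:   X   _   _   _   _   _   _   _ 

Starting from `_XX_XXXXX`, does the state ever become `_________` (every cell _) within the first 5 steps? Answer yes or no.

step 1: _____XXXX
step 2: ______XXX
step 3: _______XX
step 4: ________X
step 5: _________
all cells are _ at step 5

yes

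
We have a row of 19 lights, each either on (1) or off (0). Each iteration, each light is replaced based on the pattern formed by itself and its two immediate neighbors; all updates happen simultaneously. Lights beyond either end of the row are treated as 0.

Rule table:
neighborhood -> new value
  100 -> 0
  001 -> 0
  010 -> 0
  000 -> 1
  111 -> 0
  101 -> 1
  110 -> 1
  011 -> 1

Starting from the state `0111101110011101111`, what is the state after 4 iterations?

0100111010010111001
0000101100001101000
1110011101101110011
1010010111111010011

1010010111111010011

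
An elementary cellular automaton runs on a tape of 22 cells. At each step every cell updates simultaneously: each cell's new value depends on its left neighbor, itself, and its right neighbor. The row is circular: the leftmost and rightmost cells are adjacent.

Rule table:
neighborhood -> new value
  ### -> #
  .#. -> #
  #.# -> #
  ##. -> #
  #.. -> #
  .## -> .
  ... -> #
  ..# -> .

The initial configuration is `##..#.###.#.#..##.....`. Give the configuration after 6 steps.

.##.##.#######..#####.
..##.##.#######..#####
#..##.##.#######..####
##..##.##.#######..###
###..##.##.#######..##
####..##.##.#######..#

####..##.##.#######..#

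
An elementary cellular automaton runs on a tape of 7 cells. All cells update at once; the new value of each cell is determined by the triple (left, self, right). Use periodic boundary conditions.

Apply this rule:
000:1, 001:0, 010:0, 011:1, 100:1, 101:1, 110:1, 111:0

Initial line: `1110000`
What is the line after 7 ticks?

0111111

1011110
0110011
1111011
0001110
1101011
0110110
0111111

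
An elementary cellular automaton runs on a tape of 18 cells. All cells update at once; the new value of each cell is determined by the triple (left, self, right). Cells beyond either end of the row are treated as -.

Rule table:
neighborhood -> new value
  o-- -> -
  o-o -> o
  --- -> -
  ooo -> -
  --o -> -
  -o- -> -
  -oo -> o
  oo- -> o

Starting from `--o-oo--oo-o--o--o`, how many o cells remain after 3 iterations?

2

---ooo--ooo-------
---o-o--o-o-------
----o----o--------
count of o: 2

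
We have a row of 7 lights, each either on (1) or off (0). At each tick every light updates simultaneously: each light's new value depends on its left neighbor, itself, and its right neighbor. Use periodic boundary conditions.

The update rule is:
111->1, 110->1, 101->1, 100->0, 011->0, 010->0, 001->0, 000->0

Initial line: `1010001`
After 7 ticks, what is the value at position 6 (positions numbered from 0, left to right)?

tick 1: 1100000
tick 2: 0100000
tick 3: 0000000
tick 4: 0000000  (fixed point — unchanged through tick 7)
position 6 holds 0

0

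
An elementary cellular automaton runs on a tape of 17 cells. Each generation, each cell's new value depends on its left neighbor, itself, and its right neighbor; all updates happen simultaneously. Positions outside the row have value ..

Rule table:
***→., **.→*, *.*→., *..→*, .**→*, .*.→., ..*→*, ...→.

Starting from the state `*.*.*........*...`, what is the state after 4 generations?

..*.*.*.**.......

.....*......*.*..
....*.*....*...*.
...*...*..*.*.*.*
..*.*.*.**.......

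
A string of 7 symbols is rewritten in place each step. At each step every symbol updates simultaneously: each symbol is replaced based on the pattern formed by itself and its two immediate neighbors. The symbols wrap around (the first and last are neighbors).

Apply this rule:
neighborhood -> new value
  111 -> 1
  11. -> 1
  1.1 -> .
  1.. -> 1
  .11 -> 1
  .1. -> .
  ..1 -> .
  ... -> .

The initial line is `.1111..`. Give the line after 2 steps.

step 1: .11111.
step 2: .111111

.111111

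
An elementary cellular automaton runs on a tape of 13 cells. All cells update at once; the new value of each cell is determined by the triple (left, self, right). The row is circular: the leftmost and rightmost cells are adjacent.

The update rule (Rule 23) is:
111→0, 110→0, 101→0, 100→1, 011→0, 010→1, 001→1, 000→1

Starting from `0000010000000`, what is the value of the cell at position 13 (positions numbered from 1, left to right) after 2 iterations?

0

1111111111111
0000000000000
position 13 holds 0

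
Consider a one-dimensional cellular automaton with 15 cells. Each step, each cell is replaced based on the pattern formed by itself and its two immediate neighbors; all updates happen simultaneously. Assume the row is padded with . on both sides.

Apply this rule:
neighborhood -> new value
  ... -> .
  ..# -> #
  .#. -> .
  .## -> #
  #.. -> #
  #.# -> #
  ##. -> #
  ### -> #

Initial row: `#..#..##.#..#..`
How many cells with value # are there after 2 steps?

.##.#####.##.#.
#############.#
count of #: 14

14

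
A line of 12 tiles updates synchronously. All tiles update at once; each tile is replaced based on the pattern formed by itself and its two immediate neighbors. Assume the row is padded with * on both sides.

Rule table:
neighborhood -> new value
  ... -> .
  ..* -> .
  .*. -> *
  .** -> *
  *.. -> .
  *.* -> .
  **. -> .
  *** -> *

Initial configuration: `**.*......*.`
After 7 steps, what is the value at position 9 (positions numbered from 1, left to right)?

*..*......*.
...*......*.
...*......*.  (fixed point — unchanged through step 7)
position 9 holds .

.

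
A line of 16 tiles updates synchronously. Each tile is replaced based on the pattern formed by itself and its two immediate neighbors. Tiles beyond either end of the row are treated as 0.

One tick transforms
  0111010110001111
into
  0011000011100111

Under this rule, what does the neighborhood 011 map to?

0

At position 1 the neighborhood is 011; the next row has 0 there.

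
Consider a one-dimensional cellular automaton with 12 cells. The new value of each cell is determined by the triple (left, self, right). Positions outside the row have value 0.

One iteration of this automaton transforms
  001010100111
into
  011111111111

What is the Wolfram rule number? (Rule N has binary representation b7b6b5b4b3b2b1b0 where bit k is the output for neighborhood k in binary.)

position 10: 111 → 1  (bit 7 = 1)
position 11: 110 → 1  (bit 6 = 1)
position 3: 101 → 1  (bit 5 = 1)
position 7: 100 → 1  (bit 4 = 1)
position 9: 011 → 1  (bit 3 = 1)
position 2: 010 → 1  (bit 2 = 1)
position 1: 001 → 1  (bit 1 = 1)
position 0: 000 → 0  (bit 0 = 0)
bits b7..b0 = 11111110 = 254

254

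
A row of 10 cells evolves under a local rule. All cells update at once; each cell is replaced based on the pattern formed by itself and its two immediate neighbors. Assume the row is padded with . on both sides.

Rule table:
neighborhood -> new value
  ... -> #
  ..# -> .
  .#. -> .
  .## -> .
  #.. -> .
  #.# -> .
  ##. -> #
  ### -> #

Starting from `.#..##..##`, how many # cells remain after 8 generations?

6

generation 1: .....#...#
generation 2: ####...#..
generation 3: .###.#...#
generation 4: ..##...#..
generation 5: #..#.#...#
generation 6: .......#..
generation 7: ######...#
generation 8: .#####.#..
count of #: 6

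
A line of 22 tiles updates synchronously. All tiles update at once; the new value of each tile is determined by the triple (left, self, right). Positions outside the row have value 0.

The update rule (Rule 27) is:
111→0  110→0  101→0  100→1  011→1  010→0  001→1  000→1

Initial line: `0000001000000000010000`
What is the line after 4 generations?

1100000010000000000100

1111110111111111101111
1000000100000000001000
0111111011111111110111
1100000010000000000100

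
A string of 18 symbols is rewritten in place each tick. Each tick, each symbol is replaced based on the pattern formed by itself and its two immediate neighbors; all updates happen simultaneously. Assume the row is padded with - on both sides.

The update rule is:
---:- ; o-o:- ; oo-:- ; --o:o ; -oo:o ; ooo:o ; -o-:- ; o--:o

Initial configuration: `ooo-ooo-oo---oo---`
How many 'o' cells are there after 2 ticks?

8

oo--oo--o-o-oo-o--
o-ooo-oo----o---o-
count of o: 8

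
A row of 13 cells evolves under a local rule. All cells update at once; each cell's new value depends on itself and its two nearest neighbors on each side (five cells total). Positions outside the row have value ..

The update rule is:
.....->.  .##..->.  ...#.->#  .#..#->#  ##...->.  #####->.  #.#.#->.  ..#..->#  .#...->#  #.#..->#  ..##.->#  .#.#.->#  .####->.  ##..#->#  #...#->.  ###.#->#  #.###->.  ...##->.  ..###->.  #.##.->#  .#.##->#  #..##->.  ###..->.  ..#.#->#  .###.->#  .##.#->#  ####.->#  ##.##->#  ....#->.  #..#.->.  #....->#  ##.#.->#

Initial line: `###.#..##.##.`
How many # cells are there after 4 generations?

8

.#####.####..
....###..#..#
.....#.#.##.#
....###.#####
count of #: 8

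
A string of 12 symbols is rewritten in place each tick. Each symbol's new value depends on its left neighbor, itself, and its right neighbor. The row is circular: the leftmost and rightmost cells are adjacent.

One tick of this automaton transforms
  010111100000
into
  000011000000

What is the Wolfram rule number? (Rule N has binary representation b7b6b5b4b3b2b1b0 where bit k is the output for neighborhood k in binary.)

position 4: 111 → 1  (bit 7 = 1)
position 6: 110 → 0  (bit 6 = 0)
position 2: 101 → 0  (bit 5 = 0)
position 7: 100 → 0  (bit 4 = 0)
position 3: 011 → 0  (bit 3 = 0)
position 1: 010 → 0  (bit 2 = 0)
position 0: 001 → 0  (bit 1 = 0)
position 8: 000 → 0  (bit 0 = 0)
bits b7..b0 = 10000000 = 128

128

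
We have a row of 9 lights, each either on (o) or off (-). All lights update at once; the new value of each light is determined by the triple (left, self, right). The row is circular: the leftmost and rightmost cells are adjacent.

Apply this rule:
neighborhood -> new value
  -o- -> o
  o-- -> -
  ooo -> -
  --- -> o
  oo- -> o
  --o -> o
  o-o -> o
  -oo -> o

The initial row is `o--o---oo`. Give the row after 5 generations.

o----oooo

o-oo-ooo-
oooooo-oo
-----ooo-
oooooo-o-
o----oooo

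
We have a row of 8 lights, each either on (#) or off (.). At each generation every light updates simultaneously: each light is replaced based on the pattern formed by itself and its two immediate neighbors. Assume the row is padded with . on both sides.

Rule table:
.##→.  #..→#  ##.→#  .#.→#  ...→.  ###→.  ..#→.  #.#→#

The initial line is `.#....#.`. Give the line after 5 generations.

generation 1: .##...##
generation 2: ..##...#
generation 3: ...##..#
generation 4: ....##.#
generation 5: .....###

.....###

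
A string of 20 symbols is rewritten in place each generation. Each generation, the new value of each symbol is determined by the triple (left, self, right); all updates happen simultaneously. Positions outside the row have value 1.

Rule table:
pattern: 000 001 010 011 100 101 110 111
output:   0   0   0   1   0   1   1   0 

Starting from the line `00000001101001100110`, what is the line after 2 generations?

00000001110001100111
00000001010001100100

00000001010001100100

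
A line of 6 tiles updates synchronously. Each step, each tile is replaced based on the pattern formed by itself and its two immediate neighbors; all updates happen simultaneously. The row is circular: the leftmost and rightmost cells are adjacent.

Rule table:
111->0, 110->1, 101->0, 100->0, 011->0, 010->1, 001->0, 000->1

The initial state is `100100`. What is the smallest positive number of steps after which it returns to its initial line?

step 1: 100100

1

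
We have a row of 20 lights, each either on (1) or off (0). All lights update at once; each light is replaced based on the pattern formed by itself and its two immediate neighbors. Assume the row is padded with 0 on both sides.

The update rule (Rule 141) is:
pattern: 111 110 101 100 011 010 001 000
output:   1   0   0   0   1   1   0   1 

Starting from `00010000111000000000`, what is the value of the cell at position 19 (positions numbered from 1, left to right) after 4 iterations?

iteration 1: 11010110110011111111
iteration 2: 10010100100011111110
iteration 3: 10010100101011111100
iteration 4: 10010100101011111001
position 19 holds 0

0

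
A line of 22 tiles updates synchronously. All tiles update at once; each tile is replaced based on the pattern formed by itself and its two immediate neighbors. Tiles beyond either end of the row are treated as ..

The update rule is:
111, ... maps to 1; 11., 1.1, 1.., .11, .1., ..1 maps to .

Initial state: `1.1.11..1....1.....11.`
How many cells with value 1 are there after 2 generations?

..........11...111....
111111111....1..1..111
count of 1: 14

14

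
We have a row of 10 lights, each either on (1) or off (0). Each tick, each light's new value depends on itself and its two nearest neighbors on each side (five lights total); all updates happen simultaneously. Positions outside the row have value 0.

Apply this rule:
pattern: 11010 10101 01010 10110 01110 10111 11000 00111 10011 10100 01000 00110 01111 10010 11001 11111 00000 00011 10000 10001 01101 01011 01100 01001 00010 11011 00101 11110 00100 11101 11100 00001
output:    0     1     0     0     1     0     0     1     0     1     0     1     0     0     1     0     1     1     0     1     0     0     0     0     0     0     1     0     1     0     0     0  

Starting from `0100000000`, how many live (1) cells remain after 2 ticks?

0100111111
0100100000
count of 1: 2

2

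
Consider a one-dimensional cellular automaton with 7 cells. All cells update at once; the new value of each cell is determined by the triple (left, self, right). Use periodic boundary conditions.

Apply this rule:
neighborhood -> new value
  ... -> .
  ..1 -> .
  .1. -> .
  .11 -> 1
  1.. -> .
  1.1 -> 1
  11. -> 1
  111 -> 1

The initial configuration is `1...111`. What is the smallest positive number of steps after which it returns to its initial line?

1...111

1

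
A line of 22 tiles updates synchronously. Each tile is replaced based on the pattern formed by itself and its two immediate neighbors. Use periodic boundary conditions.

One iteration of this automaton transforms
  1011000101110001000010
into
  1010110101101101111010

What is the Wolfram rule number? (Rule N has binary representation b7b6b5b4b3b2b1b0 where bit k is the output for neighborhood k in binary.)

157

position 10: 111 → 1  (bit 7 = 1)
position 3: 110 → 0  (bit 6 = 0)
position 1: 101 → 0  (bit 5 = 0)
position 4: 100 → 1  (bit 4 = 1)
position 2: 011 → 1  (bit 3 = 1)
position 0: 010 → 1  (bit 2 = 1)
position 6: 001 → 0  (bit 1 = 0)
position 5: 000 → 1  (bit 0 = 1)
bits b7..b0 = 10011101 = 157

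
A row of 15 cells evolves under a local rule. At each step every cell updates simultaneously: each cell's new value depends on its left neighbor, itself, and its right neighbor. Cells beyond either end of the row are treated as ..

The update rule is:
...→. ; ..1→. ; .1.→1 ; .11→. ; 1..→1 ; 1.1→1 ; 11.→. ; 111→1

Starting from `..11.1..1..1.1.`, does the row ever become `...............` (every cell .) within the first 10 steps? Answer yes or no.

no

....111.11.1111
.....1.1..1.11.
.....1111.11..1
......11.1..1.1
........111.111
.........1.1.1.
.........111111
..........1111.
...........11.1
.............11
step 10 is .............11, still not uniform .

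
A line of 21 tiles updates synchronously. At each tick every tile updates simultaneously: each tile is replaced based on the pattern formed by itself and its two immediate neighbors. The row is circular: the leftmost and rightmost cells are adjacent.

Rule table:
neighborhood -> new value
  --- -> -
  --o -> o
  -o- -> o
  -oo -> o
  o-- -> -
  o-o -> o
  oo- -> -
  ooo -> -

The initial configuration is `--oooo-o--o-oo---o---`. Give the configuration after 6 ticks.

-oo-oo-----oo----oo--

tick 1: -oo---oo-oooo---oo---
tick 2: oo---oo-oo-----oo----
tick 3: o---oo-oo-----oo----o
tick 4: ---oo-oo-----oo----oo
tick 5: --oo-oo-----oo----oo-
tick 6: -oo-oo-----oo----oo--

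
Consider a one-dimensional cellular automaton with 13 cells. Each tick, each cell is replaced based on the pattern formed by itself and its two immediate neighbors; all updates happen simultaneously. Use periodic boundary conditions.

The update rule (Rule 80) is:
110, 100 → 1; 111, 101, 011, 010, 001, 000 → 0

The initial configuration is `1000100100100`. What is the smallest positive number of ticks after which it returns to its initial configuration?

0100010010010
0010001001001
1001000100100
0100100010010
0010010001001
1001001000100
0100100100010
0010010010001
1001001001000
0100100100100
0010010010010
0001001001001
1000100100100

13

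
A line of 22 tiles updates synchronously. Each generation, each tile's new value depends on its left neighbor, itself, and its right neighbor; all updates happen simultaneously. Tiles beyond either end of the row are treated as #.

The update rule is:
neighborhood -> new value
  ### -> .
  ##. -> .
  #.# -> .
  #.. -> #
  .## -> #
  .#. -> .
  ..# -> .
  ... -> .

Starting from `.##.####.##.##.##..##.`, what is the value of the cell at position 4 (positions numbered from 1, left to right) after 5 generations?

.

generation 1: .#..#....#..#..#.#.#..
generation 2: ..#..#....#..#......#.
generation 3: #..#..#....#..#.......
generation 4: .#..#..#....#..#......
generation 5: ..#..#..#....#..#.....
position 4 holds .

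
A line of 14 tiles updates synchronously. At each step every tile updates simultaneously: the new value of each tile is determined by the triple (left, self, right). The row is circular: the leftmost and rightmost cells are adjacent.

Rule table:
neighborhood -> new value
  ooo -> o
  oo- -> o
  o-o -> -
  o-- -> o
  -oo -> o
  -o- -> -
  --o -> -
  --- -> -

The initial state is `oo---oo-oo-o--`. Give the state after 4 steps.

oooo-oo-ooooo-

step 1: ooo--oo-oo--o-
step 2: oooo-oo-ooo---
step 3: oooo-oo-oooo--
step 4: oooo-oo-ooooo-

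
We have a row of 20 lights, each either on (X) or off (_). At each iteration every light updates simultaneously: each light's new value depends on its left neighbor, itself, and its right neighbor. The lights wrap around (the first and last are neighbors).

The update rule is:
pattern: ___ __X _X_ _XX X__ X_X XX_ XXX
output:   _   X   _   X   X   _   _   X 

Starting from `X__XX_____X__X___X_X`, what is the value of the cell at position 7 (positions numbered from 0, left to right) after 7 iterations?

_

_XXX_X___X_XX_X_X__X
_XX___X_X__X_____XX_
XX_X_X___XX_X___XX_X
X_____X_XX___X_XX__X
_X___X__X_X_X__X_XXX
__X_X_XX_____XX__XX_
_X____X_X___XX_XXX_X
position 7 holds _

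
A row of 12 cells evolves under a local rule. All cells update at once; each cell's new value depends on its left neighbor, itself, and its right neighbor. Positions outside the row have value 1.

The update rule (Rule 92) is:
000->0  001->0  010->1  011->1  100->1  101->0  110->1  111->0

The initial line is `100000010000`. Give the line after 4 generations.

110000011000
011000011100
011100010110
010110010110

010110010110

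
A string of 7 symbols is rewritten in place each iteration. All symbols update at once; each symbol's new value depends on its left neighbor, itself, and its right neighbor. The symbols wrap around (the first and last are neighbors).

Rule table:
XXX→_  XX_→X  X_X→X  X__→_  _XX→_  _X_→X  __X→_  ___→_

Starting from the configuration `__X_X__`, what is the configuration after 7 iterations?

__XXX__
____X__
____X__  (fixed point — unchanged through iteration 7)

____X__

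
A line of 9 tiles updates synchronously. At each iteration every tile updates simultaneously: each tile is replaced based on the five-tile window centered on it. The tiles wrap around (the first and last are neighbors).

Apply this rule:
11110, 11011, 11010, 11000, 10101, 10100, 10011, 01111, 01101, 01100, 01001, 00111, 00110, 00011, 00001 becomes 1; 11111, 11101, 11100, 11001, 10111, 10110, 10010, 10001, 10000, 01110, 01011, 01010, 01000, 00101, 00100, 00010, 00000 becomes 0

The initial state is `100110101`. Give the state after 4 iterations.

000000001

101111100
000101000
010001000
000000001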